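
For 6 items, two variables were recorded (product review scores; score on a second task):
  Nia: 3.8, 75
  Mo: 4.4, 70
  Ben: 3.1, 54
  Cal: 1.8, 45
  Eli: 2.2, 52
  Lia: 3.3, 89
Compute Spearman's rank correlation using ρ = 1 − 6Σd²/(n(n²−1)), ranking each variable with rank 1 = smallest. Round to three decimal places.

Ranks of variable 1: 5, 6, 3, 1, 2, 4
Ranks of variable 2: 5, 4, 3, 1, 2, 6
d = r₁ − r₂: 0, 2, 0, 0, 0, -2
d²: 0, 4, 0, 0, 0, 4; Σd² = 8
ρ = 1 − 6·8/(6·35) = 1 − 48/210 = 0.771

0.771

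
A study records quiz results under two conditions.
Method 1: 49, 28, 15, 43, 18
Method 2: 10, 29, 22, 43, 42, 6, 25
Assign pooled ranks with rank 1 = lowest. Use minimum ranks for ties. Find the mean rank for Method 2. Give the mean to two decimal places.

Sorted (ascending): 6, 10, 15, 18, 22, 25, 28, 29, 42, 43, 43, 49
The 2 values of 43 occupy positions 10–11 → each gets rank 10.
Method 2 values → pooled ranks: 10→2, 29→8, 22→5, 43→10, 42→9, 6→1, 25→6
Mean rank = (2 + 8 + 5 + 10 + 9 + 1 + 6) / 7 = 5.86

5.86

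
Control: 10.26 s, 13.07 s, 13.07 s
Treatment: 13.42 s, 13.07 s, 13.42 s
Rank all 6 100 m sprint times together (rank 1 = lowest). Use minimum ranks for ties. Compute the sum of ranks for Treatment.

Sorted (ascending): 10.26, 13.07, 13.07, 13.07, 13.42, 13.42
The 3 values of 13.07 occupy positions 2–4 → each gets rank 2.
The 2 values of 13.42 occupy positions 5–6 → each gets rank 5.
Treatment values → pooled ranks: 13.42→5, 13.07→2, 13.42→5
Rank sum = 5 + 2 + 5 = 12

12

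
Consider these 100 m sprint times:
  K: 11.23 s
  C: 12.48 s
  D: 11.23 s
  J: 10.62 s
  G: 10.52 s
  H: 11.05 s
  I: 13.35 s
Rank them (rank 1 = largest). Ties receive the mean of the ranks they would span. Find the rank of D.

3.5

Sorted (descending): 13.35, 12.48, 11.23, 11.23, 11.05, 10.62, 10.52
The 2 values of 11.23 occupy positions 3–4 → average rank (3+4)/2 = 3.5.
D has value 11.23 s → rank 3.5.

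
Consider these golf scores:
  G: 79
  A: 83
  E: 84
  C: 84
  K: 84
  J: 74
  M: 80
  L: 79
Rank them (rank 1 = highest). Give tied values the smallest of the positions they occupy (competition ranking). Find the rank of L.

Sorted (descending): 84, 84, 84, 83, 80, 79, 79, 74
The 3 values of 84 occupy positions 1–3 → each gets rank 1.
The 2 values of 79 occupy positions 6–7 → each gets rank 6.
L has value 79 → rank 6.

6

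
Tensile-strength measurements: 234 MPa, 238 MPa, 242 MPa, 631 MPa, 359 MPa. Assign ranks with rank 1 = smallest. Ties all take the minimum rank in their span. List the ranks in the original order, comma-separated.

Sorted (ascending): 234, 238, 242, 359, 631
No ties — each value takes its position as its rank.

1, 2, 3, 5, 4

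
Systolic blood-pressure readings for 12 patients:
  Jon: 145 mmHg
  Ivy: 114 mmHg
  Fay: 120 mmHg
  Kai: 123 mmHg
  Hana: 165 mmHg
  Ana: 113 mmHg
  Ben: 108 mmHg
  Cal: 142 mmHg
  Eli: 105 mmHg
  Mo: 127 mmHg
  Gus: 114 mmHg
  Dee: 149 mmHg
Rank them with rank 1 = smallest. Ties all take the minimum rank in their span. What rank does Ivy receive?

Sorted (ascending): 105, 108, 113, 114, 114, 120, 123, 127, 142, 145, 149, 165
The 2 values of 114 occupy positions 4–5 → each gets rank 4.
Ivy has value 114 mmHg → rank 4.

4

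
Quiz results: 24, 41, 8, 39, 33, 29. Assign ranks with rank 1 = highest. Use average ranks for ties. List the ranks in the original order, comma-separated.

Sorted (descending): 41, 39, 33, 29, 24, 8
No ties — each value takes its position as its rank.

5, 1, 6, 2, 3, 4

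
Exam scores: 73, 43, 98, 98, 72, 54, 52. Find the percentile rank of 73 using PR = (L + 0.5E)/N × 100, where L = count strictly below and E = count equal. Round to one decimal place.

64.3

N = 7.
Strictly below 73: 4. Equal to 73: 1.
PR = (4 + 0.5·1)/7 × 100 = 64.3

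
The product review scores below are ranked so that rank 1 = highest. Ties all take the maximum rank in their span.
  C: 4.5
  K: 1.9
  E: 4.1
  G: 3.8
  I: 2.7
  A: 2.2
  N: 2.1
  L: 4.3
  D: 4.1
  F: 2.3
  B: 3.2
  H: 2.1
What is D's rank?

Sorted (descending): 4.5, 4.3, 4.1, 4.1, 3.8, 3.2, 2.7, 2.3, 2.2, 2.1, 2.1, 1.9
The 2 values of 4.1 occupy positions 3–4 → each gets rank 4.
The 2 values of 2.1 occupy positions 10–11 → each gets rank 11.
D has value 4.1 → rank 4.

4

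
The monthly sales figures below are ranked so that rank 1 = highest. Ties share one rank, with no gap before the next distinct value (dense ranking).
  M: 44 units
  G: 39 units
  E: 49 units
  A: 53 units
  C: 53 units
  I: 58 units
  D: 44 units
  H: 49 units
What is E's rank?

3

Sorted (descending): 58, 53, 53, 49, 49, 44, 44, 39
The 2 values of 53 share dense rank 2.
The 2 values of 49 share dense rank 3.
The 2 values of 44 share dense rank 4.
Remaining distinct values take the next consecutive integers.
E has value 49 units → rank 3.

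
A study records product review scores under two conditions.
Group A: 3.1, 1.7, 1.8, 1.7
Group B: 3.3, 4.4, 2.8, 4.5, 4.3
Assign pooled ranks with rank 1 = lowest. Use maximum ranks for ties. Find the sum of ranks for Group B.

34

Sorted (ascending): 1.7, 1.7, 1.8, 2.8, 3.1, 3.3, 4.3, 4.4, 4.5
The 2 values of 1.7 occupy positions 1–2 → each gets rank 2.
Group B values → pooled ranks: 3.3→6, 4.4→8, 2.8→4, 4.5→9, 4.3→7
Rank sum = 6 + 8 + 4 + 9 + 7 = 34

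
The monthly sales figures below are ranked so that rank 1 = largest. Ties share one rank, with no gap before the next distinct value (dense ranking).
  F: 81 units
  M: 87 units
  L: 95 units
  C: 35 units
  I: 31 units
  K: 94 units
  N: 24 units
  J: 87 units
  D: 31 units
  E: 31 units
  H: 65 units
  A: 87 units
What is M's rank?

3

Sorted (descending): 95, 94, 87, 87, 87, 81, 65, 35, 31, 31, 31, 24
The 3 values of 87 share dense rank 3.
The 3 values of 31 share dense rank 7.
Remaining distinct values take the next consecutive integers.
M has value 87 units → rank 3.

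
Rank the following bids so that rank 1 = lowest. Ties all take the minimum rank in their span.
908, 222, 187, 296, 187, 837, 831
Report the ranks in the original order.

7, 3, 1, 4, 1, 6, 5

Sorted (ascending): 187, 187, 222, 296, 831, 837, 908
The 2 values of 187 occupy positions 1–2 → each gets rank 1.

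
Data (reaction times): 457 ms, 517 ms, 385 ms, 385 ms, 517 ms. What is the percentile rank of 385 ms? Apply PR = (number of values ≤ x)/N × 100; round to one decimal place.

40.0

N = 5.
Strictly below 385: 0. Equal to 385: 2.
PR = 2/5 × 100 = 40.0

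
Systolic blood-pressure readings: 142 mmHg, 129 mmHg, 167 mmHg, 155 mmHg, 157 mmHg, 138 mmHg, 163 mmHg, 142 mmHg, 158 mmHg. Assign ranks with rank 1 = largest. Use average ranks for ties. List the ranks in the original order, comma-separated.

6.5, 9, 1, 5, 4, 8, 2, 6.5, 3

Sorted (descending): 167, 163, 158, 157, 155, 142, 142, 138, 129
The 2 values of 142 occupy positions 6–7 → average rank (6+7)/2 = 6.5.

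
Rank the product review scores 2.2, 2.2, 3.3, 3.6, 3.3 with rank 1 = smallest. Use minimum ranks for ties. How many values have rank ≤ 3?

4

Sorted (ascending): 2.2, 2.2, 3.3, 3.3, 3.6
The 2 values of 2.2 occupy positions 1–2 → each gets rank 1.
The 2 values of 3.3 occupy positions 3–4 → each gets rank 3.
Ranks ≤ 3: {1, 1, 3, 3} → 4 values.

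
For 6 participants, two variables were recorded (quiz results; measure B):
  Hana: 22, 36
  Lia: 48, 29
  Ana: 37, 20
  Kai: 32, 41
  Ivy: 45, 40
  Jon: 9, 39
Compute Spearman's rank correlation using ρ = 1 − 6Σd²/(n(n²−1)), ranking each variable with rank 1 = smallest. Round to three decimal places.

-0.257

Ranks of variable 1: 2, 6, 4, 3, 5, 1
Ranks of variable 2: 3, 2, 1, 6, 5, 4
d = r₁ − r₂: -1, 4, 3, -3, 0, -3
d²: 1, 16, 9, 9, 0, 9; Σd² = 44
ρ = 1 − 6·44/(6·35) = 1 − 264/210 = -0.257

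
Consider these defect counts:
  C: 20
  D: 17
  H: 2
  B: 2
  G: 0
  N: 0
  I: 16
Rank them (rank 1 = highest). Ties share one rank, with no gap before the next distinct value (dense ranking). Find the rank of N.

5

Sorted (descending): 20, 17, 16, 2, 2, 0, 0
The 2 values of 2 share dense rank 4.
The 2 values of 0 share dense rank 5.
Remaining distinct values take the next consecutive integers.
N has value 0 → rank 5.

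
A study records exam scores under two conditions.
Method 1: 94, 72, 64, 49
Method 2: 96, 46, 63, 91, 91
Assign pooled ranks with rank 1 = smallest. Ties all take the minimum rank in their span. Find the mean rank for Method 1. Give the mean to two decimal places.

4.75

Sorted (ascending): 46, 49, 63, 64, 72, 91, 91, 94, 96
The 2 values of 91 occupy positions 6–7 → each gets rank 6.
Method 1 values → pooled ranks: 94→8, 72→5, 64→4, 49→2
Mean rank = (8 + 5 + 4 + 2) / 4 = 4.75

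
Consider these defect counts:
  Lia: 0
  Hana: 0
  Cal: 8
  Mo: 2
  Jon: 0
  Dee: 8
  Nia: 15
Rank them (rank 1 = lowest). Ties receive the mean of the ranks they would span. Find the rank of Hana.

Sorted (ascending): 0, 0, 0, 2, 8, 8, 15
The 3 values of 0 occupy positions 1–3 → average rank 2.
The 2 values of 8 occupy positions 5–6 → average rank (5+6)/2 = 5.5.
Hana has value 0 → rank 2.

2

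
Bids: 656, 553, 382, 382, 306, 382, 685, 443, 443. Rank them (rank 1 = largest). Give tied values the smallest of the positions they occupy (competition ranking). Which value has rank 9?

306

Sorted (descending): 685, 656, 553, 443, 443, 382, 382, 382, 306
The 2 values of 443 occupy positions 4–5 → each gets rank 4.
The 3 values of 382 occupy positions 6–8 → each gets rank 6.
Rank 9 → value 306.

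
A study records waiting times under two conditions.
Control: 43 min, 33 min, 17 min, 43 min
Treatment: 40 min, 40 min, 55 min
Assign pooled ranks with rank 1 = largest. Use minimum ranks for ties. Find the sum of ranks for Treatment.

Sorted (descending): 55, 43, 43, 40, 40, 33, 17
The 2 values of 43 occupy positions 2–3 → each gets rank 2.
The 2 values of 40 occupy positions 4–5 → each gets rank 4.
Treatment values → pooled ranks: 40→4, 40→4, 55→1
Rank sum = 4 + 4 + 1 = 9

9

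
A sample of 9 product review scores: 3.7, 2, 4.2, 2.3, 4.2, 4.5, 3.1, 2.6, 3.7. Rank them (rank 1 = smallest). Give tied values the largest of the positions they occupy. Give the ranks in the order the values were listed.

6, 1, 8, 2, 8, 9, 4, 3, 6

Sorted (ascending): 2, 2.3, 2.6, 3.1, 3.7, 3.7, 4.2, 4.2, 4.5
The 2 values of 3.7 occupy positions 5–6 → each gets rank 6.
The 2 values of 4.2 occupy positions 7–8 → each gets rank 8.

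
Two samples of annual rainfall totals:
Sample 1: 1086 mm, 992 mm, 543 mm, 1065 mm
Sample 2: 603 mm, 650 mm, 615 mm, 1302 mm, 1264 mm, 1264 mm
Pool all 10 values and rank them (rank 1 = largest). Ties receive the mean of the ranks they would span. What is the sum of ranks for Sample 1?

Sorted (descending): 1302, 1264, 1264, 1086, 1065, 992, 650, 615, 603, 543
The 2 values of 1264 occupy positions 2–3 → average rank (2+3)/2 = 2.5.
Sample 1 values → pooled ranks: 1086→4, 992→6, 543→10, 1065→5
Rank sum = 4 + 6 + 10 + 5 = 25

25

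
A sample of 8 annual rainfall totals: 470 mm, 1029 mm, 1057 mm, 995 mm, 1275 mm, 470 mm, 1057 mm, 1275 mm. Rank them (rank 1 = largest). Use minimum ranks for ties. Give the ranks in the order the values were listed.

Sorted (descending): 1275, 1275, 1057, 1057, 1029, 995, 470, 470
The 2 values of 1275 occupy positions 1–2 → each gets rank 1.
The 2 values of 1057 occupy positions 3–4 → each gets rank 3.
The 2 values of 470 occupy positions 7–8 → each gets rank 7.

7, 5, 3, 6, 1, 7, 3, 1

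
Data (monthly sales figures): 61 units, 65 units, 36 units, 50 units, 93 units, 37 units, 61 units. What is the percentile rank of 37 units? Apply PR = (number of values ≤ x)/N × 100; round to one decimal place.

N = 7.
Strictly below 37: 1. Equal to 37: 1.
PR = 2/7 × 100 = 28.6

28.6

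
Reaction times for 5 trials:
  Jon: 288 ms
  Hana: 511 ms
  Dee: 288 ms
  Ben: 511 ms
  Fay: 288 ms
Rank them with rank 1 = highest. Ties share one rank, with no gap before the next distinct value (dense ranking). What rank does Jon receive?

Sorted (descending): 511, 511, 288, 288, 288
The 2 values of 511 share dense rank 1.
The 3 values of 288 share dense rank 2.
Jon has value 288 ms → rank 2.

2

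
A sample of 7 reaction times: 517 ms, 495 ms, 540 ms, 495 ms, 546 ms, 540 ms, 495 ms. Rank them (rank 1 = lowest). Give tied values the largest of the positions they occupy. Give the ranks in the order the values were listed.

Sorted (ascending): 495, 495, 495, 517, 540, 540, 546
The 3 values of 495 occupy positions 1–3 → each gets rank 3.
The 2 values of 540 occupy positions 5–6 → each gets rank 6.

4, 3, 6, 3, 7, 6, 3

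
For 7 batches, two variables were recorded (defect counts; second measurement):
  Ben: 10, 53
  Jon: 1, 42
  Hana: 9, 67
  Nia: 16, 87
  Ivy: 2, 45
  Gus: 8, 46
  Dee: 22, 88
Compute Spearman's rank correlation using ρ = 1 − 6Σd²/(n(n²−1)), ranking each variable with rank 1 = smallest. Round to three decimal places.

Ranks of variable 1: 5, 1, 4, 6, 2, 3, 7
Ranks of variable 2: 4, 1, 5, 6, 2, 3, 7
d = r₁ − r₂: 1, 0, -1, 0, 0, 0, 0
d²: 1, 0, 1, 0, 0, 0, 0; Σd² = 2
ρ = 1 − 6·2/(7·48) = 1 − 12/336 = 0.964

0.964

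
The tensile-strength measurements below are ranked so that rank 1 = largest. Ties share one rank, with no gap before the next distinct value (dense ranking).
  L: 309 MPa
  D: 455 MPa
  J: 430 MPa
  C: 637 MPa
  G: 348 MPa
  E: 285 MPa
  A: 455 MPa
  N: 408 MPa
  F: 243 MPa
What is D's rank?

Sorted (descending): 637, 455, 455, 430, 408, 348, 309, 285, 243
The 2 values of 455 share dense rank 2.
Remaining distinct values take the next consecutive integers.
D has value 455 MPa → rank 2.

2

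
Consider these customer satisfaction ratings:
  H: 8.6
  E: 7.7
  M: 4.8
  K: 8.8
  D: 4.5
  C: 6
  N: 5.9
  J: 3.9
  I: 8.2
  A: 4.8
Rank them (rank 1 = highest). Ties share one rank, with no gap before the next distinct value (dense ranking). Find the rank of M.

Sorted (descending): 8.8, 8.6, 8.2, 7.7, 6, 5.9, 4.8, 4.8, 4.5, 3.9
The 2 values of 4.8 share dense rank 7.
Remaining distinct values take the next consecutive integers.
M has value 4.8 → rank 7.

7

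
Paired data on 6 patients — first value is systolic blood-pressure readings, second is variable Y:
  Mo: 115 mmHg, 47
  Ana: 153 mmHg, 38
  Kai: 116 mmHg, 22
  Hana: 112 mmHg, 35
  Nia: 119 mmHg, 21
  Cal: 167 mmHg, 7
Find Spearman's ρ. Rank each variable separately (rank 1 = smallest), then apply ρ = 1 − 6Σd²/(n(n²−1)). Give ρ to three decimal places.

-0.543

Ranks of variable 1: 2, 5, 3, 1, 4, 6
Ranks of variable 2: 6, 5, 3, 4, 2, 1
d = r₁ − r₂: -4, 0, 0, -3, 2, 5
d²: 16, 0, 0, 9, 4, 25; Σd² = 54
ρ = 1 − 6·54/(6·35) = 1 − 324/210 = -0.543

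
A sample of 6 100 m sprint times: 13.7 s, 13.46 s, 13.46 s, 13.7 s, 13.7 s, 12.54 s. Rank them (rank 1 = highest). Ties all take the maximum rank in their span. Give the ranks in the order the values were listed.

3, 5, 5, 3, 3, 6

Sorted (descending): 13.7, 13.7, 13.7, 13.46, 13.46, 12.54
The 3 values of 13.7 occupy positions 1–3 → each gets rank 3.
The 2 values of 13.46 occupy positions 4–5 → each gets rank 5.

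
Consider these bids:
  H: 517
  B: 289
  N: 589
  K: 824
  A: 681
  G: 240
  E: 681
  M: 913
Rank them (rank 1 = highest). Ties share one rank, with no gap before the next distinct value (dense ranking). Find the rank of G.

7

Sorted (descending): 913, 824, 681, 681, 589, 517, 289, 240
The 2 values of 681 share dense rank 3.
Remaining distinct values take the next consecutive integers.
G has value 240 → rank 7.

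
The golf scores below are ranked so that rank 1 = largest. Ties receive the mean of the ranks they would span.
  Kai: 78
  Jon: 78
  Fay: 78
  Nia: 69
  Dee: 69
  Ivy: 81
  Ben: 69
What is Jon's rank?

3

Sorted (descending): 81, 78, 78, 78, 69, 69, 69
The 3 values of 78 occupy positions 2–4 → average rank 3.
The 3 values of 69 occupy positions 5–7 → average rank 6.
Jon has value 78 → rank 3.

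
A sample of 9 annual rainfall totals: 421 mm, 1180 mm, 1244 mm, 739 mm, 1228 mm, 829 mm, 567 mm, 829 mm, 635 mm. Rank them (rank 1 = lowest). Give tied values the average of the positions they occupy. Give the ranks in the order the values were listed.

1, 7, 9, 4, 8, 5.5, 2, 5.5, 3

Sorted (ascending): 421, 567, 635, 739, 829, 829, 1180, 1228, 1244
The 2 values of 829 occupy positions 5–6 → average rank (5+6)/2 = 5.5.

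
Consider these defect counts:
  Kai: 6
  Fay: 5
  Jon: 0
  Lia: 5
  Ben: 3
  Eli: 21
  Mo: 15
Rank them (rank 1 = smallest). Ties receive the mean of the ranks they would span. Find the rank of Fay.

3.5

Sorted (ascending): 0, 3, 5, 5, 6, 15, 21
The 2 values of 5 occupy positions 3–4 → average rank (3+4)/2 = 3.5.
Fay has value 5 → rank 3.5.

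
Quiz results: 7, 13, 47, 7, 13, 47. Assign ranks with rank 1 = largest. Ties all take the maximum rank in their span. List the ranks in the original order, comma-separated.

Sorted (descending): 47, 47, 13, 13, 7, 7
The 2 values of 47 occupy positions 1–2 → each gets rank 2.
The 2 values of 13 occupy positions 3–4 → each gets rank 4.
The 2 values of 7 occupy positions 5–6 → each gets rank 6.

6, 4, 2, 6, 4, 2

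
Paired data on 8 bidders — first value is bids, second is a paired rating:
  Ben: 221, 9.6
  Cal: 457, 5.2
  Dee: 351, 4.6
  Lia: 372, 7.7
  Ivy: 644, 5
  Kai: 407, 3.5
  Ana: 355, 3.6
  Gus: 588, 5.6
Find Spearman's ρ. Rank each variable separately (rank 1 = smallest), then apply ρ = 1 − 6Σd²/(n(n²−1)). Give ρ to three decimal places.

Ranks of variable 1: 1, 6, 2, 4, 8, 5, 3, 7
Ranks of variable 2: 8, 5, 3, 7, 4, 1, 2, 6
d = r₁ − r₂: -7, 1, -1, -3, 4, 4, 1, 1
d²: 49, 1, 1, 9, 16, 16, 1, 1; Σd² = 94
ρ = 1 − 6·94/(8·63) = 1 − 564/504 = -0.119

-0.119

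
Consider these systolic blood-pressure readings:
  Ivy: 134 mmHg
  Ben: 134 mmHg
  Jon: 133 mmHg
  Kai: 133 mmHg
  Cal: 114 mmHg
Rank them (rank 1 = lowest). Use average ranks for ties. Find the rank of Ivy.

Sorted (ascending): 114, 133, 133, 134, 134
The 2 values of 133 occupy positions 2–3 → average rank (2+3)/2 = 2.5.
The 2 values of 134 occupy positions 4–5 → average rank (4+5)/2 = 4.5.
Ivy has value 134 mmHg → rank 4.5.

4.5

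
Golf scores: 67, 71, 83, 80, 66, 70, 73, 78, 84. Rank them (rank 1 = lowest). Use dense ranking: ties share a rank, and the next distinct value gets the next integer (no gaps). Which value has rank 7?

80

Sorted (ascending): 66, 67, 70, 71, 73, 78, 80, 83, 84
No ties — each value takes its position as its rank.
Rank 7 → value 80.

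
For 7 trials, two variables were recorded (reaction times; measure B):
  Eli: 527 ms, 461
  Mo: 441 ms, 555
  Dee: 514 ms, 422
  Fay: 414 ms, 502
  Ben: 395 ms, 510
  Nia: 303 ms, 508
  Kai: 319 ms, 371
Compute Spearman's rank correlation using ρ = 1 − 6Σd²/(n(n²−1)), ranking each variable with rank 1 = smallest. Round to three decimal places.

-0.107

Ranks of variable 1: 7, 5, 6, 4, 3, 1, 2
Ranks of variable 2: 3, 7, 2, 4, 6, 5, 1
d = r₁ − r₂: 4, -2, 4, 0, -3, -4, 1
d²: 16, 4, 16, 0, 9, 16, 1; Σd² = 62
ρ = 1 − 6·62/(7·48) = 1 − 372/336 = -0.107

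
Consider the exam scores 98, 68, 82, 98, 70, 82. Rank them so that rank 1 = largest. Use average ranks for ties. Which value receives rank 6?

Sorted (descending): 98, 98, 82, 82, 70, 68
The 2 values of 98 occupy positions 1–2 → average rank (1+2)/2 = 1.5.
The 2 values of 82 occupy positions 3–4 → average rank (3+4)/2 = 3.5.
Rank 6 → value 68.

68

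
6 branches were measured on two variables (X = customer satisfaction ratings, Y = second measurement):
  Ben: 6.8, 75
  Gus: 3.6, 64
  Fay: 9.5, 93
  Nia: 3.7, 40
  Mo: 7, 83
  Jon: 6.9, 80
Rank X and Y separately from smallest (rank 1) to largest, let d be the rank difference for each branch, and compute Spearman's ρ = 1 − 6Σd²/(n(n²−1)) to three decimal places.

0.943

Ranks of variable 1: 3, 1, 6, 2, 5, 4
Ranks of variable 2: 3, 2, 6, 1, 5, 4
d = r₁ − r₂: 0, -1, 0, 1, 0, 0
d²: 0, 1, 0, 1, 0, 0; Σd² = 2
ρ = 1 − 6·2/(6·35) = 1 − 12/210 = 0.943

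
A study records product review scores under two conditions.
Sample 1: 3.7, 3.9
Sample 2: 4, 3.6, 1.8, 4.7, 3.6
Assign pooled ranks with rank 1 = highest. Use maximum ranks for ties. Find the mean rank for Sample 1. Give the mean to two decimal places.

Sorted (descending): 4.7, 4, 3.9, 3.7, 3.6, 3.6, 1.8
The 2 values of 3.6 occupy positions 5–6 → each gets rank 6.
Sample 1 values → pooled ranks: 3.7→4, 3.9→3
Mean rank = (4 + 3) / 2 = 3.50

3.50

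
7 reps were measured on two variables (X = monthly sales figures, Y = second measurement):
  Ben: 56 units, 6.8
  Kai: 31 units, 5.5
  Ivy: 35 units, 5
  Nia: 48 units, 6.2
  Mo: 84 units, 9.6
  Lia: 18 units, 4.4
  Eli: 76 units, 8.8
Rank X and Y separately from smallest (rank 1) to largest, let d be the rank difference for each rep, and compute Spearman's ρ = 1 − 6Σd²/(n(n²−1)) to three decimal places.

0.964

Ranks of variable 1: 5, 2, 3, 4, 7, 1, 6
Ranks of variable 2: 5, 3, 2, 4, 7, 1, 6
d = r₁ − r₂: 0, -1, 1, 0, 0, 0, 0
d²: 0, 1, 1, 0, 0, 0, 0; Σd² = 2
ρ = 1 − 6·2/(7·48) = 1 − 12/336 = 0.964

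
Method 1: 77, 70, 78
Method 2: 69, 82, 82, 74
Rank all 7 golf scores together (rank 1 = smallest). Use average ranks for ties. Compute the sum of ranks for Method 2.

Sorted (ascending): 69, 70, 74, 77, 78, 82, 82
The 2 values of 82 occupy positions 6–7 → average rank (6+7)/2 = 6.5.
Method 2 values → pooled ranks: 69→1, 82→6.5, 82→6.5, 74→3
Rank sum = 1 + 6.5 + 6.5 + 3 = 17

17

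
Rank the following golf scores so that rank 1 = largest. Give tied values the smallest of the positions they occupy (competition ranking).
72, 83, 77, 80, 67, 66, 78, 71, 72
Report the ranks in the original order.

5, 1, 4, 2, 8, 9, 3, 7, 5

Sorted (descending): 83, 80, 78, 77, 72, 72, 71, 67, 66
The 2 values of 72 occupy positions 5–6 → each gets rank 5.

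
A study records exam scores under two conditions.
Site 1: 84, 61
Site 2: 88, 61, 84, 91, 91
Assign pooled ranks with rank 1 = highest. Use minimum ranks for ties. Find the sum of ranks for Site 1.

Sorted (descending): 91, 91, 88, 84, 84, 61, 61
The 2 values of 91 occupy positions 1–2 → each gets rank 1.
The 2 values of 84 occupy positions 4–5 → each gets rank 4.
The 2 values of 61 occupy positions 6–7 → each gets rank 6.
Site 1 values → pooled ranks: 84→4, 61→6
Rank sum = 4 + 6 = 10

10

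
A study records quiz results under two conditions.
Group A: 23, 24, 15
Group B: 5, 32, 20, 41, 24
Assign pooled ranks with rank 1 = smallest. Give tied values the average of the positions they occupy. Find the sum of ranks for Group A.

11.5

Sorted (ascending): 5, 15, 20, 23, 24, 24, 32, 41
The 2 values of 24 occupy positions 5–6 → average rank (5+6)/2 = 5.5.
Group A values → pooled ranks: 23→4, 24→5.5, 15→2
Rank sum = 4 + 5.5 + 2 = 11.5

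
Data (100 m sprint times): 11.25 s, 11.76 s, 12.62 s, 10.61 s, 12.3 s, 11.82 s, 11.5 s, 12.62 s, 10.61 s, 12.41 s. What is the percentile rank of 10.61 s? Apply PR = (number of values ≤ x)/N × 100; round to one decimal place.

20.0

N = 10.
Strictly below 10.61: 0. Equal to 10.61: 2.
PR = 2/10 × 100 = 20.0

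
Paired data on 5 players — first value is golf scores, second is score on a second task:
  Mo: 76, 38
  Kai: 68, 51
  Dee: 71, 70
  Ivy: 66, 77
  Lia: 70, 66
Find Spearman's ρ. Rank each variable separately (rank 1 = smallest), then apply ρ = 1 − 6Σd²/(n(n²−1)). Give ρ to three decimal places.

-0.600

Ranks of variable 1: 5, 2, 4, 1, 3
Ranks of variable 2: 1, 2, 4, 5, 3
d = r₁ − r₂: 4, 0, 0, -4, 0
d²: 16, 0, 0, 16, 0; Σd² = 32
ρ = 1 − 6·32/(5·24) = 1 − 192/120 = -0.600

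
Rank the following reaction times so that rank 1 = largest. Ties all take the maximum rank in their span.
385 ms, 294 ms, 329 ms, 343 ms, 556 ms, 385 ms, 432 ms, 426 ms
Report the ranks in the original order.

5, 8, 7, 6, 1, 5, 2, 3

Sorted (descending): 556, 432, 426, 385, 385, 343, 329, 294
The 2 values of 385 occupy positions 4–5 → each gets rank 5.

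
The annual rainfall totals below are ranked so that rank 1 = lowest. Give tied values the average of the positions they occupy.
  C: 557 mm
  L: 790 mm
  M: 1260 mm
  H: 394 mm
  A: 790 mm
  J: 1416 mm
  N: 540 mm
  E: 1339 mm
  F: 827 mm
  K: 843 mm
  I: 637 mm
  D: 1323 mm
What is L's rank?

Sorted (ascending): 394, 540, 557, 637, 790, 790, 827, 843, 1260, 1323, 1339, 1416
The 2 values of 790 occupy positions 5–6 → average rank (5+6)/2 = 5.5.
L has value 790 mm → rank 5.5.

5.5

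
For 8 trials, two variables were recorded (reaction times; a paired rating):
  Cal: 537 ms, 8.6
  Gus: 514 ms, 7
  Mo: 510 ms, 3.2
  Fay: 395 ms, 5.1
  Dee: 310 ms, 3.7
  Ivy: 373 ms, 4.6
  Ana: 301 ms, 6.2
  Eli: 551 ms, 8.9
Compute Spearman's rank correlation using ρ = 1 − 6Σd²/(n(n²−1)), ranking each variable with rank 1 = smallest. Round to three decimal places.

Ranks of variable 1: 7, 6, 5, 4, 2, 3, 1, 8
Ranks of variable 2: 7, 6, 1, 4, 2, 3, 5, 8
d = r₁ − r₂: 0, 0, 4, 0, 0, 0, -4, 0
d²: 0, 0, 16, 0, 0, 0, 16, 0; Σd² = 32
ρ = 1 − 6·32/(8·63) = 1 − 192/504 = 0.619

0.619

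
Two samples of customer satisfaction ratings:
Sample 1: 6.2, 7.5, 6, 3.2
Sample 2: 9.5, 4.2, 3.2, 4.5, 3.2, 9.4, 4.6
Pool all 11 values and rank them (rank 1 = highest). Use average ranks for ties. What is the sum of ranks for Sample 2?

Sorted (descending): 9.5, 9.4, 7.5, 6.2, 6, 4.6, 4.5, 4.2, 3.2, 3.2, 3.2
The 3 values of 3.2 occupy positions 9–11 → average rank 10.
Sample 2 values → pooled ranks: 9.5→1, 4.2→8, 3.2→10, 4.5→7, 3.2→10, 9.4→2, 4.6→6
Rank sum = 1 + 8 + 10 + 7 + 10 + 2 + 6 = 44

44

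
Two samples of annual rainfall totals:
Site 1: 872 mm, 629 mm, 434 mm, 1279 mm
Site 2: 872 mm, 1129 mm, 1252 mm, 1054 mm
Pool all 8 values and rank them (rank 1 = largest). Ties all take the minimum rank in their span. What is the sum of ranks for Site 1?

21

Sorted (descending): 1279, 1252, 1129, 1054, 872, 872, 629, 434
The 2 values of 872 occupy positions 5–6 → each gets rank 5.
Site 1 values → pooled ranks: 872→5, 629→7, 434→8, 1279→1
Rank sum = 5 + 7 + 8 + 1 = 21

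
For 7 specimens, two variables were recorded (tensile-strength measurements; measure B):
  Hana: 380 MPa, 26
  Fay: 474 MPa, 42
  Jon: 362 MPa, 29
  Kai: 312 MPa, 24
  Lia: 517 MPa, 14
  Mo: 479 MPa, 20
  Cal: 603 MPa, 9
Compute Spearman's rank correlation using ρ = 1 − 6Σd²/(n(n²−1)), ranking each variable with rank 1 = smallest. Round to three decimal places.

-0.679

Ranks of variable 1: 3, 4, 2, 1, 6, 5, 7
Ranks of variable 2: 5, 7, 6, 4, 2, 3, 1
d = r₁ − r₂: -2, -3, -4, -3, 4, 2, 6
d²: 4, 9, 16, 9, 16, 4, 36; Σd² = 94
ρ = 1 − 6·94/(7·48) = 1 − 564/336 = -0.679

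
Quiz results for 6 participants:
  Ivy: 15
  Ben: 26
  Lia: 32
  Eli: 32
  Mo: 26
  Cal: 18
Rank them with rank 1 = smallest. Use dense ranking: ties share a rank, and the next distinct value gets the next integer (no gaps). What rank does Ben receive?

3

Sorted (ascending): 15, 18, 26, 26, 32, 32
The 2 values of 26 share dense rank 3.
The 2 values of 32 share dense rank 4.
Remaining distinct values take the next consecutive integers.
Ben has value 26 → rank 3.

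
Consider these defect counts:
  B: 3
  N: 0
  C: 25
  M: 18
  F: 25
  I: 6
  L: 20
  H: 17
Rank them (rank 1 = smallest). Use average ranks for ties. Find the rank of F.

Sorted (ascending): 0, 3, 6, 17, 18, 20, 25, 25
The 2 values of 25 occupy positions 7–8 → average rank (7+8)/2 = 7.5.
F has value 25 → rank 7.5.

7.5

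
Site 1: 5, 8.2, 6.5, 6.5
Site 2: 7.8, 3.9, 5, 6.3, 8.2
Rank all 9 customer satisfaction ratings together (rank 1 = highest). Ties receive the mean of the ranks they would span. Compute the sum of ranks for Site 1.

18

Sorted (descending): 8.2, 8.2, 7.8, 6.5, 6.5, 6.3, 5, 5, 3.9
The 2 values of 8.2 occupy positions 1–2 → average rank (1+2)/2 = 1.5.
The 2 values of 6.5 occupy positions 4–5 → average rank (4+5)/2 = 4.5.
The 2 values of 5 occupy positions 7–8 → average rank (7+8)/2 = 7.5.
Site 1 values → pooled ranks: 5→7.5, 8.2→1.5, 6.5→4.5, 6.5→4.5
Rank sum = 7.5 + 1.5 + 4.5 + 4.5 = 18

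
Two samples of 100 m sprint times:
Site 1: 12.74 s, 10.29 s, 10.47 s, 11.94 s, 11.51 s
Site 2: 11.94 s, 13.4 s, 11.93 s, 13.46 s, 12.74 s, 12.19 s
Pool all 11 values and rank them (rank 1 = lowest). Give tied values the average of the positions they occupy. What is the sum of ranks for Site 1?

20

Sorted (ascending): 10.29, 10.47, 11.51, 11.93, 11.94, 11.94, 12.19, 12.74, 12.74, 13.4, 13.46
The 2 values of 11.94 occupy positions 5–6 → average rank (5+6)/2 = 5.5.
The 2 values of 12.74 occupy positions 8–9 → average rank (8+9)/2 = 8.5.
Site 1 values → pooled ranks: 12.74→8.5, 10.29→1, 10.47→2, 11.94→5.5, 11.51→3
Rank sum = 8.5 + 1 + 2 + 5.5 + 3 = 20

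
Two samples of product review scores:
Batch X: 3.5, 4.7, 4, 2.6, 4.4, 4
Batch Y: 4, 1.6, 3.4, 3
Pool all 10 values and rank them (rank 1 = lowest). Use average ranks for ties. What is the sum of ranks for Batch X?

40

Sorted (ascending): 1.6, 2.6, 3, 3.4, 3.5, 4, 4, 4, 4.4, 4.7
The 3 values of 4 occupy positions 6–8 → average rank 7.
Batch X values → pooled ranks: 3.5→5, 4.7→10, 4→7, 2.6→2, 4.4→9, 4→7
Rank sum = 5 + 10 + 7 + 2 + 9 + 7 = 40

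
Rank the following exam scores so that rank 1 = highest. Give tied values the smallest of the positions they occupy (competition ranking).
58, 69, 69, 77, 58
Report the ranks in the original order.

4, 2, 2, 1, 4

Sorted (descending): 77, 69, 69, 58, 58
The 2 values of 69 occupy positions 2–3 → each gets rank 2.
The 2 values of 58 occupy positions 4–5 → each gets rank 4.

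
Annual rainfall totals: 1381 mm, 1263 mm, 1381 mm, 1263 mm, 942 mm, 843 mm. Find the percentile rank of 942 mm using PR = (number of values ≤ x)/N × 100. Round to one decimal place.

N = 6.
Strictly below 942: 1. Equal to 942: 1.
PR = 2/6 × 100 = 33.3

33.3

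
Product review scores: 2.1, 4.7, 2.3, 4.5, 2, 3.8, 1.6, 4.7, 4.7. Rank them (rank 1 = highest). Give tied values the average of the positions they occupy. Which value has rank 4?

Sorted (descending): 4.7, 4.7, 4.7, 4.5, 3.8, 2.3, 2.1, 2, 1.6
The 3 values of 4.7 occupy positions 1–3 → average rank 2.
Rank 4 → value 4.5.

4.5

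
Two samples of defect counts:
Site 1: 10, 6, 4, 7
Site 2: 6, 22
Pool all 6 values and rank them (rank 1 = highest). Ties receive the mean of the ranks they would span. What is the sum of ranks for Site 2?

5.5

Sorted (descending): 22, 10, 7, 6, 6, 4
The 2 values of 6 occupy positions 4–5 → average rank (4+5)/2 = 4.5.
Site 2 values → pooled ranks: 6→4.5, 22→1
Rank sum = 4.5 + 1 = 5.5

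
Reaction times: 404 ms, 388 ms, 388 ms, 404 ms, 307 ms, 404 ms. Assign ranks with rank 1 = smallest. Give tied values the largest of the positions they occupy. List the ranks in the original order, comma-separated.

6, 3, 3, 6, 1, 6

Sorted (ascending): 307, 388, 388, 404, 404, 404
The 2 values of 388 occupy positions 2–3 → each gets rank 3.
The 3 values of 404 occupy positions 4–6 → each gets rank 6.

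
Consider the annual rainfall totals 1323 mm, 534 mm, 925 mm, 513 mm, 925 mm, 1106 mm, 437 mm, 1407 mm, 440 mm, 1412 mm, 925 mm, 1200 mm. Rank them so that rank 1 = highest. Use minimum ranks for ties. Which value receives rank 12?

437

Sorted (descending): 1412, 1407, 1323, 1200, 1106, 925, 925, 925, 534, 513, 440, 437
The 3 values of 925 occupy positions 6–8 → each gets rank 6.
Rank 12 → value 437.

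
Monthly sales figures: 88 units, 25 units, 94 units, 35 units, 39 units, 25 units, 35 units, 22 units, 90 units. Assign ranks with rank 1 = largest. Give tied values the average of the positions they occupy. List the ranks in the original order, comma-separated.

3, 7.5, 1, 5.5, 4, 7.5, 5.5, 9, 2

Sorted (descending): 94, 90, 88, 39, 35, 35, 25, 25, 22
The 2 values of 35 occupy positions 5–6 → average rank (5+6)/2 = 5.5.
The 2 values of 25 occupy positions 7–8 → average rank (7+8)/2 = 7.5.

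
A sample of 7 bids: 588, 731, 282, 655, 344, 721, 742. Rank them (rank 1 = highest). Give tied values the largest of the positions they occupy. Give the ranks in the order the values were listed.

5, 2, 7, 4, 6, 3, 1

Sorted (descending): 742, 731, 721, 655, 588, 344, 282
No ties — each value takes its position as its rank.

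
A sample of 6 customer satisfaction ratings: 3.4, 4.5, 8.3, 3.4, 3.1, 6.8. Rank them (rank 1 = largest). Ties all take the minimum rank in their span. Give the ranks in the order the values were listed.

Sorted (descending): 8.3, 6.8, 4.5, 3.4, 3.4, 3.1
The 2 values of 3.4 occupy positions 4–5 → each gets rank 4.

4, 3, 1, 4, 6, 2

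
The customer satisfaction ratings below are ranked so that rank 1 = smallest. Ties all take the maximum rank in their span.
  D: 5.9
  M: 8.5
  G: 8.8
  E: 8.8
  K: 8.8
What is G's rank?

5

Sorted (ascending): 5.9, 8.5, 8.8, 8.8, 8.8
The 3 values of 8.8 occupy positions 3–5 → each gets rank 5.
G has value 8.8 → rank 5.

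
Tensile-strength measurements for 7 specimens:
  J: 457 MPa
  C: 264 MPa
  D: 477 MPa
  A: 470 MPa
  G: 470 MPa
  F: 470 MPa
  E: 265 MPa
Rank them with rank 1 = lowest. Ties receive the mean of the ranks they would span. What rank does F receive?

5

Sorted (ascending): 264, 265, 457, 470, 470, 470, 477
The 3 values of 470 occupy positions 4–6 → average rank 5.
F has value 470 MPa → rank 5.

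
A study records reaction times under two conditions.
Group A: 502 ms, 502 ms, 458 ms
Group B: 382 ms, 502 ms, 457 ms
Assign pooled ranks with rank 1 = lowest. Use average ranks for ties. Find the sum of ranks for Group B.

8

Sorted (ascending): 382, 457, 458, 502, 502, 502
The 3 values of 502 occupy positions 4–6 → average rank 5.
Group B values → pooled ranks: 382→1, 502→5, 457→2
Rank sum = 1 + 5 + 2 = 8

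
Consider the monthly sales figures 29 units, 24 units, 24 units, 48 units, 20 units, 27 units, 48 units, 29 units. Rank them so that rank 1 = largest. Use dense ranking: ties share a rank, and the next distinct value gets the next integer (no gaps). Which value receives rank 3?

27

Sorted (descending): 48, 48, 29, 29, 27, 24, 24, 20
The 2 values of 48 share dense rank 1.
The 2 values of 29 share dense rank 2.
The 2 values of 24 share dense rank 4.
Remaining distinct values take the next consecutive integers.
Rank 3 → value 27.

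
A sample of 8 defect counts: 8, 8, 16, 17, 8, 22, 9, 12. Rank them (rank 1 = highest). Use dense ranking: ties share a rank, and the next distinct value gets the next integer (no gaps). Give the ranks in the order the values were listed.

6, 6, 3, 2, 6, 1, 5, 4

Sorted (descending): 22, 17, 16, 12, 9, 8, 8, 8
The 3 values of 8 share dense rank 6.
Remaining distinct values take the next consecutive integers.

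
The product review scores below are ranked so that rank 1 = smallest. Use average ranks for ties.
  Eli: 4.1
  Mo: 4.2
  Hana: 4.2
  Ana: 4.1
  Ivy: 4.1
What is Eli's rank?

Sorted (ascending): 4.1, 4.1, 4.1, 4.2, 4.2
The 3 values of 4.1 occupy positions 1–3 → average rank 2.
The 2 values of 4.2 occupy positions 4–5 → average rank (4+5)/2 = 4.5.
Eli has value 4.1 → rank 2.

2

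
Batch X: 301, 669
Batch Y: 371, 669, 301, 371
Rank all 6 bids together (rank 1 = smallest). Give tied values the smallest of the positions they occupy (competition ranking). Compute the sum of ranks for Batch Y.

12

Sorted (ascending): 301, 301, 371, 371, 669, 669
The 2 values of 301 occupy positions 1–2 → each gets rank 1.
The 2 values of 371 occupy positions 3–4 → each gets rank 3.
The 2 values of 669 occupy positions 5–6 → each gets rank 5.
Batch Y values → pooled ranks: 371→3, 669→5, 301→1, 371→3
Rank sum = 3 + 5 + 1 + 3 = 12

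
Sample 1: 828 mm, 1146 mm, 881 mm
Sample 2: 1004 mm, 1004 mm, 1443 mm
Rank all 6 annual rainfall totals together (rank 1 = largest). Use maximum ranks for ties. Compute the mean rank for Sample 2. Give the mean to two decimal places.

3.00

Sorted (descending): 1443, 1146, 1004, 1004, 881, 828
The 2 values of 1004 occupy positions 3–4 → each gets rank 4.
Sample 2 values → pooled ranks: 1004→4, 1004→4, 1443→1
Mean rank = (4 + 4 + 1) / 3 = 3.00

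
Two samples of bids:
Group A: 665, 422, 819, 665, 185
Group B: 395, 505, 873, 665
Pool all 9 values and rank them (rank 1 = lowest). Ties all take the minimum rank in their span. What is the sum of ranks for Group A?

22

Sorted (ascending): 185, 395, 422, 505, 665, 665, 665, 819, 873
The 3 values of 665 occupy positions 5–7 → each gets rank 5.
Group A values → pooled ranks: 665→5, 422→3, 819→8, 665→5, 185→1
Rank sum = 5 + 3 + 8 + 5 + 1 = 22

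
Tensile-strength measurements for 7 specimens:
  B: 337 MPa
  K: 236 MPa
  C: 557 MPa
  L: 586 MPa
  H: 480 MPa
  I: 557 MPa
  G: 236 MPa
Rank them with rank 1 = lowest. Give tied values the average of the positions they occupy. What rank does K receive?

1.5

Sorted (ascending): 236, 236, 337, 480, 557, 557, 586
The 2 values of 236 occupy positions 1–2 → average rank (1+2)/2 = 1.5.
The 2 values of 557 occupy positions 5–6 → average rank (5+6)/2 = 5.5.
K has value 236 MPa → rank 1.5.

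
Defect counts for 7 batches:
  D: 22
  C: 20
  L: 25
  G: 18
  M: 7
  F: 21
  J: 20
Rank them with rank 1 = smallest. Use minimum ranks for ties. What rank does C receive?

Sorted (ascending): 7, 18, 20, 20, 21, 22, 25
The 2 values of 20 occupy positions 3–4 → each gets rank 3.
C has value 20 → rank 3.

3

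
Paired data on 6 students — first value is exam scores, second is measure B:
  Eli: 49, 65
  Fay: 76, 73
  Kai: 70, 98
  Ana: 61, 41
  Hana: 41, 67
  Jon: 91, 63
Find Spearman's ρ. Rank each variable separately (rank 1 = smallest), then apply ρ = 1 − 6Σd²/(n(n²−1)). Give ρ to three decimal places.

0.029

Ranks of variable 1: 2, 5, 4, 3, 1, 6
Ranks of variable 2: 3, 5, 6, 1, 4, 2
d = r₁ − r₂: -1, 0, -2, 2, -3, 4
d²: 1, 0, 4, 4, 9, 16; Σd² = 34
ρ = 1 − 6·34/(6·35) = 1 − 204/210 = 0.029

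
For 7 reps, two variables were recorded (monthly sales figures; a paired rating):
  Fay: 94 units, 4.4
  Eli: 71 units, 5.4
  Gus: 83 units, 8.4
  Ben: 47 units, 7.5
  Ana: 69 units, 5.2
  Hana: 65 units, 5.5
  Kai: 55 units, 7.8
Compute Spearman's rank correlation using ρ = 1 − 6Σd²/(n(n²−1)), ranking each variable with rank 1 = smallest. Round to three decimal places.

Ranks of variable 1: 7, 5, 6, 1, 4, 3, 2
Ranks of variable 2: 1, 3, 7, 5, 2, 4, 6
d = r₁ − r₂: 6, 2, -1, -4, 2, -1, -4
d²: 36, 4, 1, 16, 4, 1, 16; Σd² = 78
ρ = 1 − 6·78/(7·48) = 1 − 468/336 = -0.393

-0.393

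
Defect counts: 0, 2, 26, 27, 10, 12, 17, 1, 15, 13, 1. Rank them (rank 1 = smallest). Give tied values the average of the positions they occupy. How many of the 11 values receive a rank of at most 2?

1

Sorted (ascending): 0, 1, 1, 2, 10, 12, 13, 15, 17, 26, 27
The 2 values of 1 occupy positions 2–3 → average rank (2+3)/2 = 2.5.
Ranks ≤ 2: {1} → 1 value.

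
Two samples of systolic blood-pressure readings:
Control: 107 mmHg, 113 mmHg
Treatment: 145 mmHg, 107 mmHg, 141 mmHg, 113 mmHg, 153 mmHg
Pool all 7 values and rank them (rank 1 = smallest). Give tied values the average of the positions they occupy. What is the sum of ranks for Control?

5

Sorted (ascending): 107, 107, 113, 113, 141, 145, 153
The 2 values of 107 occupy positions 1–2 → average rank (1+2)/2 = 1.5.
The 2 values of 113 occupy positions 3–4 → average rank (3+4)/2 = 3.5.
Control values → pooled ranks: 107→1.5, 113→3.5
Rank sum = 1.5 + 3.5 = 5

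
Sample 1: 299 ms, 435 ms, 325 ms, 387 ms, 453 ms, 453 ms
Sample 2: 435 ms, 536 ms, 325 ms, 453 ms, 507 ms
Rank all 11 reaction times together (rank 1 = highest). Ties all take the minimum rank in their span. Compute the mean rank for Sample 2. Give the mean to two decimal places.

4.20

Sorted (descending): 536, 507, 453, 453, 453, 435, 435, 387, 325, 325, 299
The 3 values of 453 occupy positions 3–5 → each gets rank 3.
The 2 values of 435 occupy positions 6–7 → each gets rank 6.
The 2 values of 325 occupy positions 9–10 → each gets rank 9.
Sample 2 values → pooled ranks: 435→6, 536→1, 325→9, 453→3, 507→2
Mean rank = (6 + 1 + 9 + 3 + 2) / 5 = 4.20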